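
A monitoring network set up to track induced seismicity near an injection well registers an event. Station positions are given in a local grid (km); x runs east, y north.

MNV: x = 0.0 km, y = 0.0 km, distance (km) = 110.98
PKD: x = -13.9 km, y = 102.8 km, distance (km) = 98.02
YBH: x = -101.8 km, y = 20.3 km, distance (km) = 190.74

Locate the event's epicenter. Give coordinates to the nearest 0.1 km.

Circle about each station: x² + y² = 110.98²; (x + 13.9)² + (y − 102.8)² = 98.02²; (x + 101.8)² + (y − 20.3)² = 190.74².
Subtracting the MNV equation from the PKD and YBH equations removes the quadratic terms:
-27.8 x + 205.6 y = 13469.69
-203.6 x + 40.6 y = -13289.86
Solving the 2×2 system: x ≈ 80.5, y ≈ 76.4 km.

(80.5, 76.4)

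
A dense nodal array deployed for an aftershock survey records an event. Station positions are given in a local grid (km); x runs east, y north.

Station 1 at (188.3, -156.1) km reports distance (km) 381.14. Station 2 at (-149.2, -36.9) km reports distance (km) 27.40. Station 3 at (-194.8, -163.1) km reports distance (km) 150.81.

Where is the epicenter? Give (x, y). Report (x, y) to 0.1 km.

Circle about each station: (x − 188.3)² + (y + 156.1)² = 381.14²; (x + 149.2)² + (y + 36.9)² = 27.40²; (x + 194.8)² + (y + 163.1)² = 150.81².
Subtracting the Station 1 equation from the Station 2 and Station 3 equations removes the quadratic terms:
-675.0 x + 238.4 y = 108315.09
-766.2 x − 14.0 y = 127248.59
Solving the 2×2 system: x ≈ -165.8, y ≈ -15.1 km.

x ≈ -165.8 km, y ≈ -15.1 km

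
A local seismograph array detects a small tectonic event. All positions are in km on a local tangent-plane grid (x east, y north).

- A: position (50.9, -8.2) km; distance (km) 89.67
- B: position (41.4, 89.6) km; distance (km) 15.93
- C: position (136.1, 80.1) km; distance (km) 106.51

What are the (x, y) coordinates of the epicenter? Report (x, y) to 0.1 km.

x ≈ 29.6 km, y ≈ 78.9 km

Circle about each station: (x − 50.9)² + (y + 8.2)² = 89.67²; (x − 41.4)² + (y − 89.6)² = 15.93²; (x − 136.1)² + (y − 80.1)² = 106.51².
Subtracting the A equation from the B and C equations removes the quadratic terms:
-19.0 x + 195.6 y = 14871.01
170.4 x + 176.6 y = 18977.50
Solving the 2×2 system: x ≈ 29.6, y ≈ 78.9 km.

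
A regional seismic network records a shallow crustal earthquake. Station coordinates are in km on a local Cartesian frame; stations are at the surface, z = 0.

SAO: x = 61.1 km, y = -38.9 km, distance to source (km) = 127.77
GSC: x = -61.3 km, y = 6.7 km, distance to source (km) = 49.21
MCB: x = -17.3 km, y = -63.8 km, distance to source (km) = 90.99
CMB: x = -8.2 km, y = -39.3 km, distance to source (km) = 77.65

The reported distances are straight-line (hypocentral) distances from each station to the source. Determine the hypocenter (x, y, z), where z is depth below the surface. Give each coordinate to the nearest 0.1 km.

Each station gives a sphere (x−x_i)² + (y−y_i)² + z² = d_i² (stations at z=0).
Subtracting the SAO sphere from GSC and MCB: z² cancels, leaving linear equations in x and y:
-244.8 x + 91.2 y = 12459.71
-156.8 x − 49.8 y = 7169.30
Solving: x ≈ -48.104, y ≈ 7.498 km (keep extra digits for the depth step; rounded: -48.1, 7.5).
Then from the SAO sphere: z² = 127.77² − (x − 61.1)² − (y + 38.9)² with x = -48.104, y = 7.498, so z ≈ 47.401 ≈ 47.4 km.
Check against CMB (with the unrounded solution): distance 77.65 ≈ 77.65 km. ✓

(-48.1, 7.5, 47.4)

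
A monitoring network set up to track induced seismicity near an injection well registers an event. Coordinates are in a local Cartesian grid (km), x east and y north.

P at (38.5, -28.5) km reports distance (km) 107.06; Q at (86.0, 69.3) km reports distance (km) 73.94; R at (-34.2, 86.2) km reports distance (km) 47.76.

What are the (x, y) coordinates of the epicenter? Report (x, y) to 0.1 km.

Circle about each station: (x − 38.5)² + (y + 28.5)² = 107.06²; (x − 86.0)² + (y − 69.3)² = 73.94²; (x + 34.2)² + (y − 86.2)² = 47.76².
Subtracting the P equation from the Q and R equations removes the quadratic terms:
95.0 x + 195.6 y = 15898.71
-145.4 x + 229.4 y = 15486.41
Solving the 2×2 system: x ≈ 12.3, y ≈ 75.3 km.

x ≈ 12.3 km, y ≈ 75.3 km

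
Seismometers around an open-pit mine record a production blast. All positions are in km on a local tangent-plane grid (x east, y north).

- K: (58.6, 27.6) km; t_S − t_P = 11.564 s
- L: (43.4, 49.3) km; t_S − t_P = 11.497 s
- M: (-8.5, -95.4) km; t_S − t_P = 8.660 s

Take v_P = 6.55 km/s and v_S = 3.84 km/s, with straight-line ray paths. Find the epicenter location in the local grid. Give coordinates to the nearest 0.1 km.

Distance from S−P lag: d = Δt · v_P v_S / (v_P − v_S) = Δt · (6.55·3.84)/(6.55−3.84) ≈ 9.2812·Δt.
So d_K = 107.33, d_L = 106.71, d_M = 80.38 km.
Circle about each station: (x − 58.6)² + (y − 27.6)² = 107.33²; (x − 43.4)² + (y − 49.3)² = 106.71²; (x + 8.5)² + (y + 95.4)² = 80.38².
Subtracting pairs of circle equations eliminates x²+y² and gives linear equations (the radical axes):
-30.4 x + 43.4 y = 251.03
-134.2 x − 246.0 y = 10036.47
Solving the 2×2 system: x ≈ -37.4, y ≈ -20.4 km.

x ≈ -37.4 km, y ≈ -20.4 km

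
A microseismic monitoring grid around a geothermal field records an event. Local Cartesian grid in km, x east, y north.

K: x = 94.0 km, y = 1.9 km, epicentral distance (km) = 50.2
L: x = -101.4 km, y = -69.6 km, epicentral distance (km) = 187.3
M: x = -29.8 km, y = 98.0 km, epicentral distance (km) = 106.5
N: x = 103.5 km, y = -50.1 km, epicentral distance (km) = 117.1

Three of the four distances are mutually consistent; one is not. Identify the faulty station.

Solve using three stations at a time. Using K, L, M (subtract circle equations pairwise → linear system) gives (x, y) ≈ (55.0, 33.5).
Distances from that point to each station vs reported:
  K: calculated 50.2 vs reported 50.2 → residual 0.0 km
  L: calculated 187.3 vs reported 187.3 → residual 0.0 km
  M: calculated 106.5 vs reported 106.5 → residual 0.0 km
  N: calculated 96.7 vs reported 117.1 → residual 20.4 km
K, L, M are mutually consistent (residuals ≈ 0); N is off by 20.4 km.

N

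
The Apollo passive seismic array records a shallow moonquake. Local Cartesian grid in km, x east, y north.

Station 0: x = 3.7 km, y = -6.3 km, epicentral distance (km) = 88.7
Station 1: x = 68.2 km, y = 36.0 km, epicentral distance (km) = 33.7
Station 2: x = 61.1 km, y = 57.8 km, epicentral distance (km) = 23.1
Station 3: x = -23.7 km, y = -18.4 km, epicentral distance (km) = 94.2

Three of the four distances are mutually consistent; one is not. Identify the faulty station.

Solve using three stations at a time. Using Station 1, Station 2, Station 3 (subtract circle equations pairwise → linear system) gives (x, y) ≈ (38.6, 52.2).
Distances from that point to each station vs reported:
  Station 0: calculated 68.2 vs reported 88.7 → residual 20.5 km
  Station 1: calculated 33.7 vs reported 33.7 → residual 0.0 km
  Station 2: calculated 23.1 vs reported 23.1 → residual 0.0 km
  Station 3: calculated 94.2 vs reported 94.2 → residual 0.0 km
Station 1, Station 2, Station 3 are mutually consistent (residuals ≈ 0); Station 0 is off by 20.5 km.

Station 0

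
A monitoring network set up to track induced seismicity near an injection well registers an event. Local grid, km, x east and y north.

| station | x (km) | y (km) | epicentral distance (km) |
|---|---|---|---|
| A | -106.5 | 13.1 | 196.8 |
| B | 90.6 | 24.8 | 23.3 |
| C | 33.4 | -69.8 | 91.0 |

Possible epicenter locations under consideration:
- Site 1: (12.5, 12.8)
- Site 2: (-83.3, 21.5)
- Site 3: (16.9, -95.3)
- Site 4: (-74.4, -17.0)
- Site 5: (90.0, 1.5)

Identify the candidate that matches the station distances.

Site 5

For each candidate, compare |candidate − station| to the reported distance:
Site 1: residuals A 77.8, B 55.7, C 5.8 → max 77.8 km
Site 2: residuals A 172.1, B 150.6, C 57.2 → max 172.1 km
Site 3: residuals A 32.5, B 117.6, C 60.6 → max 117.6 km
Site 4: residuals A 152.8, B 146.9, C 29.0 → max 152.8 km
Site 5: residuals A 0.0, B 0.0, C 0.0 → max 0.0 km
Only Site 5 has all residuals ≈ 0.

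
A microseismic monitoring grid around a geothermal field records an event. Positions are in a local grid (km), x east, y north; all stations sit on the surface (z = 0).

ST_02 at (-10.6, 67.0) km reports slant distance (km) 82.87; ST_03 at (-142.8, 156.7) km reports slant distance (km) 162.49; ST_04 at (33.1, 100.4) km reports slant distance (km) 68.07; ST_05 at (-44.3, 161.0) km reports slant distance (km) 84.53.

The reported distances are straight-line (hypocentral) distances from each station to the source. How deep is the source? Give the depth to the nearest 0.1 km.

57.5 km

Each station gives a sphere (x−x_i)² + (y−y_i)² + z² = d_i² (stations at z=0).
Subtracting the ST_02 sphere from ST_03 and ST_04: z² cancels, leaving linear equations in x and y:
-264.4 x + 179.4 y = 20809.81
87.4 x + 66.8 y = 8808.32
Solving: x ≈ 5.702, y ≈ 124.401 km (keep extra digits for the depth step; rounded: 5.7, 124.4).
Then from the ST_02 sphere: z² = 82.87² − (x + 10.6)² − (y − 67.0)² with x = 5.702, y = 124.401, so z ≈ 57.505 ≈ 57.5 km.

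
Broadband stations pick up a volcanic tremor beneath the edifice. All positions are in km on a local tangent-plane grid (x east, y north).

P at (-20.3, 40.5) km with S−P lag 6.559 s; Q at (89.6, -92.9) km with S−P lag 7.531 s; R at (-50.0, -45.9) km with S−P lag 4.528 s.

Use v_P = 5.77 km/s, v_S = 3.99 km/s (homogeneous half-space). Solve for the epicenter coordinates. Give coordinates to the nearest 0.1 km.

x ≈ 8.2 km, y ≈ -39.4 km

Distance from S−P lag: d = Δt · v_P v_S / (v_P − v_S) = Δt · (5.77·3.99)/(5.77−3.99) ≈ 12.9339·Δt.
So d_P = 84.83, d_Q = 97.41, d_R = 58.56 km.
Circle about each station: (x + 20.3)² + (y − 40.5)² = 84.83²; (x − 89.6)² + (y + 92.9)² = 97.41²; (x + 50.0)² + (y + 45.9)² = 58.56².
Subtracting the P equation from the Q and R equations removes the quadratic terms:
219.8 x − 266.8 y = 12313.65
-59.4 x − 172.8 y = 6321.33
Solving the 2×2 system: x ≈ 8.2, y ≈ -39.4 km.
Check against P (with the unrounded x, y): √((x + 20.3)²+(y − 40.5)²) = 84.83 ≈ 84.83 km. ✓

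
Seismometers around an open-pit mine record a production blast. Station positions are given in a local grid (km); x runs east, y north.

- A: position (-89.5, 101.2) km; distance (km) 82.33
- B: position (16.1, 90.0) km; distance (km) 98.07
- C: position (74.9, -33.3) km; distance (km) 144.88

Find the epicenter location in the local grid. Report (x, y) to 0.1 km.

(-57.6, 25.3)

Circle about each station: (x + 89.5)² + (y − 101.2)² = 82.33²; (x − 16.1)² + (y − 90.0)² = 98.07²; (x − 74.9)² + (y + 33.3)² = 144.88².
Subtracting the A equation from the B and C equations removes the quadratic terms:
211.2 x − 22.4 y = -12731.98
328.8 x − 269.0 y = -25744.78
Solving the 2×2 system: x ≈ -57.6, y ≈ 25.3 km.
Check against A (with the unrounded x, y): √((x + 89.5)²+(y − 101.2)²) = 82.33 ≈ 82.33 km. ✓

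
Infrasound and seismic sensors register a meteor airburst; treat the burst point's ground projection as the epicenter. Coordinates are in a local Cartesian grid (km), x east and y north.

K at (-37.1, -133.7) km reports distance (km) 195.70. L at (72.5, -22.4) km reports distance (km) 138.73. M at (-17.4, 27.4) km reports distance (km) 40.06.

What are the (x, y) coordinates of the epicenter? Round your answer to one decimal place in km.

-37.6 km east, 62.0 km north

Circle about each station: (x + 37.1)² + (y + 133.7)² = 195.70²; (x − 72.5)² + (y + 22.4)² = 138.73²; (x + 17.4)² + (y − 27.4)² = 40.06².
Subtracting the K equation from the L and M equations removes the quadratic terms:
219.2 x + 222.6 y = 5558.39
39.4 x + 322.2 y = 18495.11
Solving the 2×2 system: x ≈ -37.6, y ≈ 62.0 km.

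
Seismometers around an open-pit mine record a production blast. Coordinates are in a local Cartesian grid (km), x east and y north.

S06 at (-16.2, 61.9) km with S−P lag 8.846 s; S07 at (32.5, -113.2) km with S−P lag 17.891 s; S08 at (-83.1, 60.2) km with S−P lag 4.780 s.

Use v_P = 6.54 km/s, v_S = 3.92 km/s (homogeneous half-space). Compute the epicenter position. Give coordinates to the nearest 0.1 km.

Distance from S−P lag: d = Δt · v_P v_S / (v_P − v_S) = Δt · (6.54·3.92)/(6.54−3.92) ≈ 9.7850·Δt.
So d_S06 = 86.56, d_S07 = 175.06, d_S08 = 46.77 km.
Circle about each station: (x + 16.2)² + (y − 61.9)² = 86.56²; (x − 32.5)² + (y + 113.2)² = 175.06²; (x + 83.1)² + (y − 60.2)² = 46.77².
Subtracting the S06 equation from the S07 and S08 equations removes the quadratic terms:
97.4 x − 350.2 y = -13376.93
-133.8 x − 3.4 y = 11740.80
Solving the 2×2 system: x ≈ -88.1, y ≈ 13.7 km.
Check against S06 (with the unrounded x, y): √((x + 16.2)²+(y − 61.9)²) = 86.56 ≈ 86.56 km. ✓

(-88.1, 13.7)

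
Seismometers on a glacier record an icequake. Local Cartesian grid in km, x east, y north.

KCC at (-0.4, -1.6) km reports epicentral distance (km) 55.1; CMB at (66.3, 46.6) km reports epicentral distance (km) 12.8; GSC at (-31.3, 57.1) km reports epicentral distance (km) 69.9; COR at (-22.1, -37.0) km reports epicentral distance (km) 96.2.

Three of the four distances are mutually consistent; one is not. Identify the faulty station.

CMB

Solve using three stations at a time. Using KCC, GSC, COR (subtract circle equations pairwise → linear system) gives (x, y) ≈ (36.2, 39.4).
Distances from that point to each station vs reported:
  KCC: calculated 55.0 vs reported 55.1 → residual 0.1 km
  CMB: calculated 30.9 vs reported 12.8 → residual 18.1 km
  GSC: calculated 69.8 vs reported 69.9 → residual 0.1 km
  COR: calculated 96.1 vs reported 96.2 → residual 0.1 km
KCC, GSC, COR are mutually consistent (residuals ≈ 0); CMB is off by 18.1 km.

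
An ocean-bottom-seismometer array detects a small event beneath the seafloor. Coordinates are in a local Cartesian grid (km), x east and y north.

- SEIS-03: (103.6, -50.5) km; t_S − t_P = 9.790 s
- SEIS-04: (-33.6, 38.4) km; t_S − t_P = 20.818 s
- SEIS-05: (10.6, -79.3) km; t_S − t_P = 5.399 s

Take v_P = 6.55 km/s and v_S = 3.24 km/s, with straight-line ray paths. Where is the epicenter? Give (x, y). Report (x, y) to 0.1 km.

x ≈ 44.0 km, y ≈ -70.2 km

Distance from S−P lag: d = Δt · v_P v_S / (v_P − v_S) = Δt · (6.55·3.24)/(6.55−3.24) ≈ 6.4115·Δt.
So d_SEIS-03 = 62.77, d_SEIS-04 = 133.47, d_SEIS-05 = 34.62 km.
Circle about each station: (x − 103.6)² + (y + 50.5)² = 62.77²; (x + 33.6)² + (y − 38.4)² = 133.47²; (x − 10.6)² + (y + 79.3)² = 34.62².
Subtracting pairs of circle equations eliminates x²+y² and gives linear equations (the radical axes):
-274.4 x + 177.8 y = -24553.86
-186.0 x − 57.6 y = -4140.83
Solving the 2×2 system: x ≈ 44.0, y ≈ -70.2 km.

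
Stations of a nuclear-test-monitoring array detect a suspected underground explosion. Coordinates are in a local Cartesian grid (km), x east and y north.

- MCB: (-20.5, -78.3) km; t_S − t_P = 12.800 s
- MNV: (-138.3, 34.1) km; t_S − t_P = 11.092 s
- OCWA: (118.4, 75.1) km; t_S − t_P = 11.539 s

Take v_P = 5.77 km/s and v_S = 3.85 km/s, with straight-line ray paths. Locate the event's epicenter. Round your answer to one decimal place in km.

(-15.0, 69.7)

Distance from S−P lag: d = Δt · v_P v_S / (v_P − v_S) = Δt · (5.77·3.85)/(5.77−3.85) ≈ 11.5701·Δt.
So d_MCB = 148.10, d_MNV = 128.34, d_OCWA = 133.51 km.
Circle about each station: (x + 20.5)² + (y + 78.3)² = 148.10²; (x + 138.3)² + (y − 34.1)² = 128.34²; (x − 118.4)² + (y − 75.1)² = 133.51².
Subtracting pairs of circle equations eliminates x²+y² and gives linear equations (the radical axes):
-235.6 x + 224.8 y = 19201.01
277.8 x + 306.8 y = 17216.12
Solving the 2×2 system: x ≈ -15.0, y ≈ 69.7 km.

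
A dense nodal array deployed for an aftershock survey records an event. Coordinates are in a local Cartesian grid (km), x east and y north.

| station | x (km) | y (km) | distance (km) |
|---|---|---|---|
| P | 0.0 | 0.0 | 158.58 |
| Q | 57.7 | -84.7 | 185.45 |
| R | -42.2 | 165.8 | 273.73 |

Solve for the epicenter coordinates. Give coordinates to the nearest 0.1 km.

Circle about each station: x² + y² = 158.58²; (x − 57.7)² + (y + 84.7)² = 185.45²; (x + 42.2)² + (y − 165.8)² = 273.73².
Subtracting the P equation from the Q and R equations removes the quadratic terms:
115.4 x − 169.4 y = 1259.29
-84.4 x + 331.6 y = -20510.02
Solving the 2×2 system: x ≈ -127.5, y ≈ -94.3 km.

-127.5 km east, -94.3 km north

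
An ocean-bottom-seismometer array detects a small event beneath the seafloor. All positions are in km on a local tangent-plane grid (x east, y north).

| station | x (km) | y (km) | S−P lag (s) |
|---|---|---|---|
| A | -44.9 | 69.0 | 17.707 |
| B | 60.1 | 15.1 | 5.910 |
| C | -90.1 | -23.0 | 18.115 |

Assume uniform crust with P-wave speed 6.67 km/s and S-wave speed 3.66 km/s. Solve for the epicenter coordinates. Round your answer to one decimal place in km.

Distance from S−P lag: d = Δt · v_P v_S / (v_P − v_S) = Δt · (6.67·3.66)/(6.67−3.66) ≈ 8.1104·Δt.
So d_A = 143.61, d_B = 47.93, d_C = 146.92 km.
Circle about each station: (x + 44.9)² + (y − 69.0)² = 143.61²; (x − 60.1)² + (y − 15.1)² = 47.93²; (x + 90.1)² + (y + 23.0)² = 146.92².
Subtracting pairs of circle equations eliminates x²+y² and gives linear equations (the radical axes):
210.0 x − 107.8 y = 15389.56
-90.4 x − 184.0 y = 908.35
Solving the 2×2 system: x ≈ 56.5, y ≈ -32.7 km.

x ≈ 56.5 km, y ≈ -32.7 km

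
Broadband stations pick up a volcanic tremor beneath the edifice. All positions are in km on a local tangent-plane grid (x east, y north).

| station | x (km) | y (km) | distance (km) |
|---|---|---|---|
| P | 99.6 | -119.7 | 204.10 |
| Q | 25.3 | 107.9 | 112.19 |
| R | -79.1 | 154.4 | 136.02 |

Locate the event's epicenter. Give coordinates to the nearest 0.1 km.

Circle about each station: (x − 99.6)² + (y + 119.7)² = 204.10²; (x − 25.3)² + (y − 107.9)² = 112.19²; (x + 79.1)² + (y − 154.4)² = 136.02².
Subtracting the P equation from the Q and R equations removes the quadratic terms:
-148.6 x + 455.2 y = 17104.46
-357.4 x + 548.2 y = 29003.29
Solving the 2×2 system: x ≈ -47.1, y ≈ 22.2 km.
Check against P (with the unrounded x, y): √((x − 99.6)²+(y + 119.7)²) = 204.10 ≈ 204.10 km. ✓

(-47.1, 22.2)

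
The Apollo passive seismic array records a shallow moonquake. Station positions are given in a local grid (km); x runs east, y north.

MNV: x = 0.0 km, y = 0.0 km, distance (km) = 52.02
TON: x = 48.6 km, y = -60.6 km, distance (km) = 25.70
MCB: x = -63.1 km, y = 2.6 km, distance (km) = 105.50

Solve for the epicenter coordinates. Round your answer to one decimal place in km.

Circle about each station: x² + y² = 52.02²; (x − 48.6)² + (y + 60.6)² = 25.70²; (x + 63.1)² + (y − 2.6)² = 105.50².
Subtracting the MNV equation from the TON and MCB equations removes the quadratic terms:
97.2 x − 121.2 y = 8079.91
-126.2 x + 5.2 y = -4435.80
Solving the 2×2 system: x ≈ 33.5, y ≈ -39.8 km.
Check against MNV (with the unrounded x, y): √(x²+y²) = 52.02 ≈ 52.02 km. ✓

33.5 km east, -39.8 km north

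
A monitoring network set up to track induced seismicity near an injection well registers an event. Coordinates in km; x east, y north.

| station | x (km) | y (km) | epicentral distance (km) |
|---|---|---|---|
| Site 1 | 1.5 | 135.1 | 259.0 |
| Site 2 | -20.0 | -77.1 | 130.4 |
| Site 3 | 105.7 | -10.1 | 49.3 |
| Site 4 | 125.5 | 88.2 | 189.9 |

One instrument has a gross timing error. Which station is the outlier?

Solve using three stations at a time. Using Site 1, Site 2, Site 4 (subtract circle equations pairwise → linear system) gives (x, y) ≈ (108.2, -100.9).
Distances from that point to each station vs reported:
  Site 1: calculated 259.0 vs reported 259.0 → residual 0.0 km
  Site 2: calculated 130.4 vs reported 130.4 → residual 0.0 km
  Site 3: calculated 90.8 vs reported 49.3 → residual 41.5 km
  Site 4: calculated 189.9 vs reported 189.9 → residual 0.0 km
Site 1, Site 2, Site 4 are mutually consistent (residuals ≈ 0); Site 3 is off by 41.5 km.

Site 3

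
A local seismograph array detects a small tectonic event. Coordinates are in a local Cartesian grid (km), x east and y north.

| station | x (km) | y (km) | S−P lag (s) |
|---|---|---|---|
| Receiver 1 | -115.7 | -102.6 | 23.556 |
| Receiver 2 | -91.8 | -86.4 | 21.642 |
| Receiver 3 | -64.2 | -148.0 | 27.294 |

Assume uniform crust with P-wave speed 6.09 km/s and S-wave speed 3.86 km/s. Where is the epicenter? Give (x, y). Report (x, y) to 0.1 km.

(-61.4, 139.7)

Distance from S−P lag: d = Δt · v_P v_S / (v_P − v_S) = Δt · (6.09·3.86)/(6.09−3.86) ≈ 10.5414·Δt.
So d_Receiver 1 = 248.31, d_Receiver 2 = 228.14, d_Receiver 3 = 287.72 km.
Circle about each station: (x + 115.7)² + (y + 102.6)² = 248.31²; (x + 91.8)² + (y + 86.4)² = 228.14²; (x + 64.2)² + (y + 148.0)² = 287.72².
Subtracting the Receiver 1 equation from the Receiver 2 and Receiver 3 equations removes the quadratic terms:
47.8 x + 32.4 y = 1588.95
103.0 x − 90.8 y = -19012.55
Solving the 2×2 system: x ≈ -61.4, y ≈ 139.7 km.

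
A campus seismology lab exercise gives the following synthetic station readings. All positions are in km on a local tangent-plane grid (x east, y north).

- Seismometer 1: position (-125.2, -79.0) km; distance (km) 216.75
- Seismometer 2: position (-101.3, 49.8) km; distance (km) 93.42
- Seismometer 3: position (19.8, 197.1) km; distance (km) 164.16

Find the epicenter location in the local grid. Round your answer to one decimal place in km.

Circle about each station: (x + 125.2)² + (y + 79.0)² = 216.75²; (x + 101.3)² + (y − 49.8)² = 93.42²; (x − 19.8)² + (y − 197.1)² = 164.16².
Subtracting the Seismometer 1 equation from the Seismometer 2 and Seismometer 3 equations removes the quadratic terms:
47.8 x + 257.6 y = 29078.96
290.0 x + 552.2 y = 37356.47
Solving the 2×2 system: x ≈ -133.2, y ≈ 137.6 km.

-133.2 km east, 137.6 km north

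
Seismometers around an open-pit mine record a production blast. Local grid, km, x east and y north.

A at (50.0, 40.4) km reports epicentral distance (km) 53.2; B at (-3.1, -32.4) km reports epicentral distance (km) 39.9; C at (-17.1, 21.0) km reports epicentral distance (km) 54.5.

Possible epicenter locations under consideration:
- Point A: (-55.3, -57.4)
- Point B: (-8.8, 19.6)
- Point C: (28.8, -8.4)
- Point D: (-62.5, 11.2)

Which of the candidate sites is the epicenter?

For each candidate, compare |candidate − station| to the reported distance:
Point A: residuals A 90.5, B 18.0, C 32.7 → max 90.5 km
Point B: residuals A 9.2, B 12.4, C 46.1 → max 46.1 km
Point C: residuals A 0.0, B 0.0, C 0.0 → max 0.0 km
Point D: residuals A 63.0, B 33.8, C 8.1 → max 63.0 km
Only Point C has all residuals ≈ 0.

Point C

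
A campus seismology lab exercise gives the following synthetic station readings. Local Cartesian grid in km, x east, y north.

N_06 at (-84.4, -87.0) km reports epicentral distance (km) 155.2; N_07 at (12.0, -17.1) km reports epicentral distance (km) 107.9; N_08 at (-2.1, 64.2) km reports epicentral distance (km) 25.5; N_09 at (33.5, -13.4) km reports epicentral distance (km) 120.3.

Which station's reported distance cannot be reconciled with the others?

N_08

Solve using three stations at a time. Using N_06, N_07, N_09 (subtract circle equations pairwise → linear system) gives (x, y) ≈ (-57.0, 65.6).
Distances from that point to each station vs reported:
  N_06: calculated 155.1 vs reported 155.2 → residual 0.1 km
  N_07: calculated 107.7 vs reported 107.9 → residual 0.2 km
  N_08: calculated 54.9 vs reported 25.5 → residual 29.4 km
  N_09: calculated 120.1 vs reported 120.3 → residual 0.2 km
N_06, N_07, N_09 are mutually consistent (residuals ≈ 0); N_08 is off by 29.4 km.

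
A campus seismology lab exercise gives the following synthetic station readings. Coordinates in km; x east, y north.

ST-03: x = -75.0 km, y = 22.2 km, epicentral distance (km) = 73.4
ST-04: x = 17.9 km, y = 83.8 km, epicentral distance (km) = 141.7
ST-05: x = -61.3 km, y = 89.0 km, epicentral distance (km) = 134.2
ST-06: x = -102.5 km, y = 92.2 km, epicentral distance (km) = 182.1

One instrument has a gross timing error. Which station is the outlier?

ST-06

Solve using three stations at a time. Using ST-03, ST-04, ST-05 (subtract circle equations pairwise → linear system) gives (x, y) ≈ (-43.3, -44.0).
Distances from that point to each station vs reported:
  ST-03: calculated 73.4 vs reported 73.4 → residual 0.0 km
  ST-04: calculated 141.7 vs reported 141.7 → residual 0.0 km
  ST-05: calculated 134.2 vs reported 134.2 → residual 0.0 km
  ST-06: calculated 148.5 vs reported 182.1 → residual 33.6 km
ST-03, ST-04, ST-05 are mutually consistent (residuals ≈ 0); ST-06 is off by 33.6 km.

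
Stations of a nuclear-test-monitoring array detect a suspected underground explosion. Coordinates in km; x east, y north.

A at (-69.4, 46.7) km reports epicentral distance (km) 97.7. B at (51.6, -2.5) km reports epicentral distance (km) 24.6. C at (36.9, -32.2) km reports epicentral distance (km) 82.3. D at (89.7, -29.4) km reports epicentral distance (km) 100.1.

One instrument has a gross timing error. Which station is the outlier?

B

Solve using three stations at a time. Using A, C, D (subtract circle equations pairwise → linear system) gives (x, y) ≈ (28.3, 49.7).
Distances from that point to each station vs reported:
  A: calculated 97.7 vs reported 97.7 → residual 0.0 km
  B: calculated 57.2 vs reported 24.6 → residual 32.6 km
  C: calculated 82.3 vs reported 82.3 → residual 0.0 km
  D: calculated 100.1 vs reported 100.1 → residual 0.0 km
A, C, D are mutually consistent (residuals ≈ 0); B is off by 32.6 km.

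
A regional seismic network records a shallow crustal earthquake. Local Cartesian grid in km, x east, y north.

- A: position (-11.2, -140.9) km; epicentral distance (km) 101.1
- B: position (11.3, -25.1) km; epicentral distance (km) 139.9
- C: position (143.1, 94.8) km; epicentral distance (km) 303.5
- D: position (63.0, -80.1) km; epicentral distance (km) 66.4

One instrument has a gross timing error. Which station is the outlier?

Solve using three stations at a time. Using A, B, D (subtract circle equations pairwise → linear system) gives (x, y) ≈ (89.9, -140.8).
Distances from that point to each station vs reported:
  A: calculated 101.1 vs reported 101.1 → residual 0.0 km
  B: calculated 139.9 vs reported 139.9 → residual 0.0 km
  C: calculated 241.6 vs reported 303.5 → residual 61.9 km
  D: calculated 66.4 vs reported 66.4 → residual 0.0 km
A, B, D are mutually consistent (residuals ≈ 0); C is off by 61.9 km.

C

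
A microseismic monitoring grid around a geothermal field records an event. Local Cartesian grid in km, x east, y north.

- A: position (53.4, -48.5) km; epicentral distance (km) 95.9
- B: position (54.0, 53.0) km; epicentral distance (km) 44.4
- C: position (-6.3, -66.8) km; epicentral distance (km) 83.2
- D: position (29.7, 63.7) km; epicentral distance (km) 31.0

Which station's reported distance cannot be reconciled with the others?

Solve using three stations at a time. Using A, B, D (subtract circle equations pairwise → linear system) gives (x, y) ≈ (12.1, 38.1).
Distances from that point to each station vs reported:
  A: calculated 95.9 vs reported 95.9 → residual 0.0 km
  B: calculated 44.4 vs reported 44.4 → residual 0.0 km
  C: calculated 106.5 vs reported 83.2 → residual 23.3 km
  D: calculated 31.1 vs reported 31.0 → residual 0.1 km
A, B, D are mutually consistent (residuals ≈ 0); C is off by 23.3 km.

C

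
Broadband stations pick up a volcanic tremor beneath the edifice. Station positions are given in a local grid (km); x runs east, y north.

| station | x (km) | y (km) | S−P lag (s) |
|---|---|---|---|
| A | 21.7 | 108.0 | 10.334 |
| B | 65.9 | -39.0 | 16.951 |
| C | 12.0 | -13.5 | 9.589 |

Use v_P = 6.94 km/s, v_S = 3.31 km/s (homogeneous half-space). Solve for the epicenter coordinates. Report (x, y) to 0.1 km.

Distance from S−P lag: d = Δt · v_P v_S / (v_P − v_S) = Δt · (6.94·3.31)/(6.94−3.31) ≈ 6.3282·Δt.
So d_A = 65.40, d_B = 107.27, d_C = 60.68 km.
Circle about each station: (x − 21.7)² + (y − 108.0)² = 65.40²; (x − 65.9)² + (y + 39.0)² = 107.27²; (x − 12.0)² + (y + 13.5)² = 60.68².
Subtracting the A equation from the B and C equations removes the quadratic terms:
88.4 x − 294.0 y = -13500.77
-19.4 x − 243.0 y = -11213.54
Solving the 2×2 system: x ≈ 0.6, y ≈ 46.1 km.

(0.6, 46.1)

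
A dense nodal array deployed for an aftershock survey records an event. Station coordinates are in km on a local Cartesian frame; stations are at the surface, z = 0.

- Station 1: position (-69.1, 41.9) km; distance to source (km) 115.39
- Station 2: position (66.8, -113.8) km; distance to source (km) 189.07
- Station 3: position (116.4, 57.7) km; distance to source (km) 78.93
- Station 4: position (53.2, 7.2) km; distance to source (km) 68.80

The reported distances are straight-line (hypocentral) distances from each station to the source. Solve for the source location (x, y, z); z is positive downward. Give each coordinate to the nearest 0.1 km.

(40.8, 72.7, 17.0)

Each station gives a sphere (x−x_i)² + (y−y_i)² + z² = d_i² (stations at z=0).
Subtracting the Station 1 sphere from Station 2 and Station 3: z² cancels, leaving linear equations in x and y:
271.8 x − 311.4 y = -11550.35
371.0 x + 31.6 y = 17432.74
Solving: x ≈ 40.796, y ≈ 72.700 km (keep extra digits for the depth step; rounded: 40.8, 72.7).
Then from the Station 1 sphere: z² = 115.39² − (x + 69.1)² − (y − 41.9)² with x = 40.796, y = 72.700, so z ≈ 17.002 ≈ 17.0 km.
Check against Station 4 (with the unrounded solution): distance 68.80 ≈ 68.80 km. ✓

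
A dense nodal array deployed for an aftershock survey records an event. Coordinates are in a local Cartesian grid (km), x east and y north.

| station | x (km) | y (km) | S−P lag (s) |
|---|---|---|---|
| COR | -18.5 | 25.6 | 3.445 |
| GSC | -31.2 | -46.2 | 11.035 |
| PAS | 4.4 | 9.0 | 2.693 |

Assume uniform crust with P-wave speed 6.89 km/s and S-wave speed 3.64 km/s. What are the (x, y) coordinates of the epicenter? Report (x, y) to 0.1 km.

(7.8, 29.5)

Distance from S−P lag: d = Δt · v_P v_S / (v_P − v_S) = Δt · (6.89·3.64)/(6.89−3.64) ≈ 7.7168·Δt.
So d_COR = 26.58, d_GSC = 85.15, d_PAS = 20.78 km.
Circle about each station: (x + 18.5)² + (y − 25.6)² = 26.58²; (x + 31.2)² + (y + 46.2)² = 85.15²; (x − 4.4)² + (y − 9.0)² = 20.78².
Subtracting pairs of circle equations eliminates x²+y² and gives linear equations (the radical axes):
-25.4 x − 143.6 y = -4433.76
45.8 x − 33.2 y = -622.56
Solving the 2×2 system: x ≈ 7.8, y ≈ 29.5 km.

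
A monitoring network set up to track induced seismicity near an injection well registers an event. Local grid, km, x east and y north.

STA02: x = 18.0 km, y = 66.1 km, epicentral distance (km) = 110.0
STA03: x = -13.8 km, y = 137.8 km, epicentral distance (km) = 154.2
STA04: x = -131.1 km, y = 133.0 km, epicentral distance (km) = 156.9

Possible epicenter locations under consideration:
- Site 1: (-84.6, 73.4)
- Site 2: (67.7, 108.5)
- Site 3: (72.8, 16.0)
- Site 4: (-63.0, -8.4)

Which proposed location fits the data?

For each candidate, compare |candidate − station| to the reported distance:
Site 1: residuals STA02 7.1, STA03 58.5, STA04 81.3 → max 81.3 km
Site 2: residuals STA02 44.7, STA03 67.6, STA04 43.4 → max 67.6 km
Site 3: residuals STA02 35.8, STA03 4.8, STA04 78.2 → max 78.2 km
Site 4: residuals STA02 0.1, STA03 0.1, STA04 0.0 → max 0.1 km
Only Site 4 has all residuals ≈ 0.

Site 4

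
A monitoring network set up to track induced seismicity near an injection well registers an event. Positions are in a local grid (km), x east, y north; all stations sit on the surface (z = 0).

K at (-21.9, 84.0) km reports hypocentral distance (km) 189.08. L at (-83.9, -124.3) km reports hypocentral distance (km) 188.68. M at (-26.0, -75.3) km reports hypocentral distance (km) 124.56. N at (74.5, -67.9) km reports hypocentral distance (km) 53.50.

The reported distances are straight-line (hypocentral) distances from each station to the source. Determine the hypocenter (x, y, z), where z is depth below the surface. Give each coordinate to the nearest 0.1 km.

Each station gives a sphere (x−x_i)² + (y−y_i)² + z² = d_i² (stations at z=0).
Subtracting the K sphere from L and M: z² cancels, leaving linear equations in x and y:
-124.0 x − 416.6 y = 15105.19
-8.2 x − 318.6 y = 19046.53
Solving: x ≈ 86.513, y ≈ -62.009 km (keep extra digits for the depth step; rounded: 86.5, -62.0).
Then from the K sphere: z² = 189.08² − (x + 21.9)² − (y − 84.0)² with x = 86.513, y = -62.009, so z ≈ 51.761 ≈ 51.8 km.

x ≈ 86.5 km, y ≈ -62.0 km, depth ≈ 51.8 km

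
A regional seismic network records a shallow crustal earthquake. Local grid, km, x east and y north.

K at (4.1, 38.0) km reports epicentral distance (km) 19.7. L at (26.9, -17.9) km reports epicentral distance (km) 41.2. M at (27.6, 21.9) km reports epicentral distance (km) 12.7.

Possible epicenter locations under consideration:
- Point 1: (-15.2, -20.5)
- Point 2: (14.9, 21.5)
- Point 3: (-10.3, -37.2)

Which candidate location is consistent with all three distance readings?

For each candidate, compare |candidate − station| to the reported distance:
Point 1: residuals K 41.9, L 1.0, M 47.5 → max 47.5 km
Point 2: residuals K 0.0, L 0.0, M 0.0 → max 0.0 km
Point 3: residuals K 56.9, L 0.7, M 57.5 → max 57.5 km
Only Point 2 has all residuals ≈ 0.

Point 2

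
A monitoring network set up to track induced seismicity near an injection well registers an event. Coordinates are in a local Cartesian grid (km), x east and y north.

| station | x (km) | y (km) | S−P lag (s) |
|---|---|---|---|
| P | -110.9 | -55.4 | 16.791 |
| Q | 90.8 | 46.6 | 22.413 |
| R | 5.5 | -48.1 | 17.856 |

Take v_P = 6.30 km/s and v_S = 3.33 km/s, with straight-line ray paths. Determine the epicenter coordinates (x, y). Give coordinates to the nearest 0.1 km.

x ≈ -67.3 km, y ≈ 54.9 km

Distance from S−P lag: d = Δt · v_P v_S / (v_P − v_S) = Δt · (6.30·3.33)/(6.30−3.33) ≈ 7.0636·Δt.
So d_P = 118.61, d_Q = 158.32, d_R = 126.13 km.
Circle about each station: (x + 110.9)² + (y + 55.4)² = 118.61²; (x − 90.8)² + (y − 46.6)² = 158.32²; (x − 5.5)² + (y + 48.1)² = 126.13².
Subtracting the P equation from the Q and R equations removes the quadratic terms:
403.4 x + 204.0 y = -15948.66
232.8 x + 14.6 y = -14864.55
Solving the 2×2 system: x ≈ -67.3, y ≈ 54.9 km.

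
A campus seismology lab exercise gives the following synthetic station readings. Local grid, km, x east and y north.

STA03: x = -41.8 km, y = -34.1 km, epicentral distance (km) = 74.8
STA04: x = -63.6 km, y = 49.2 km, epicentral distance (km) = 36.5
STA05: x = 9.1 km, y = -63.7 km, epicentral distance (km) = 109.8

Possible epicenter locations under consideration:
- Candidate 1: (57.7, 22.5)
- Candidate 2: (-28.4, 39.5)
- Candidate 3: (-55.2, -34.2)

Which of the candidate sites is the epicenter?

Candidate 2

For each candidate, compare |candidate − station| to the reported distance:
Candidate 1: residuals STA03 39.7, STA04 87.7, STA05 10.8 → max 87.7 km
Candidate 2: residuals STA03 0.0, STA04 0.0, STA05 0.0 → max 0.0 km
Candidate 3: residuals STA03 61.4, STA04 47.3, STA05 39.1 → max 61.4 km
Only Candidate 2 has all residuals ≈ 0.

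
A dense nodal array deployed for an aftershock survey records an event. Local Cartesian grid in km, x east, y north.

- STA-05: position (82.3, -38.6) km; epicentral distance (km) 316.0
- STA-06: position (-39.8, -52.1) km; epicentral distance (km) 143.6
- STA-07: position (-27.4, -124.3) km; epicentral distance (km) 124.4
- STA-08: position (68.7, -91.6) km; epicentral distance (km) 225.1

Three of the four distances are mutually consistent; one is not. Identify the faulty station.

STA-05

Solve using three stations at a time. Using STA-06, STA-07, STA-08 (subtract circle equations pairwise → linear system) gives (x, y) ≈ (-150.2, -143.9).
Distances from that point to each station vs reported:
  STA-05: calculated 255.3 vs reported 316.0 → residual 60.7 km
  STA-06: calculated 143.6 vs reported 143.6 → residual 0.0 km
  STA-07: calculated 124.4 vs reported 124.4 → residual 0.0 km
  STA-08: calculated 225.1 vs reported 225.1 → residual 0.0 km
STA-06, STA-07, STA-08 are mutually consistent (residuals ≈ 0); STA-05 is off by 60.7 km.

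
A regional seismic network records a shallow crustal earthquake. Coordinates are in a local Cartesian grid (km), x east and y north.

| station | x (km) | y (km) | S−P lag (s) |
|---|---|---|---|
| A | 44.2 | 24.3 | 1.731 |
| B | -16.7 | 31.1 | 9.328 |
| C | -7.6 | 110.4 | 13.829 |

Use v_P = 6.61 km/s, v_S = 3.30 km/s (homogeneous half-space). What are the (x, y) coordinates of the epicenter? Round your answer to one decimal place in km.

Distance from S−P lag: d = Δt · v_P v_S / (v_P − v_S) = Δt · (6.61·3.30)/(6.61−3.30) ≈ 6.5900·Δt.
So d_A = 11.41, d_B = 61.47, d_C = 91.13 km.
Circle about each station: (x − 44.2)² + (y − 24.3)² = 11.41²; (x + 16.7)² + (y − 31.1)² = 61.47²; (x + 7.6)² + (y − 110.4)² = 91.13².
Subtracting pairs of circle equations eliminates x²+y² and gives linear equations (the radical axes):
-121.8 x + 13.6 y = -4946.40
-103.6 x + 172.2 y = 1527.30
Solving the 2×2 system: x ≈ 44.6, y ≈ 35.7 km.

(44.6, 35.7)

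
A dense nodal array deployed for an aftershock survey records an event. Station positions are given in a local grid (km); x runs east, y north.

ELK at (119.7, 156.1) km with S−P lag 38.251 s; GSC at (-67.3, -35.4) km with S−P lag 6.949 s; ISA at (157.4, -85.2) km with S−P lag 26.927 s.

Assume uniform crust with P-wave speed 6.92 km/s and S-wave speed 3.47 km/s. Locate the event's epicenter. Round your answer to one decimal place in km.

x ≈ -28.9 km, y ≈ -64.8 km

Distance from S−P lag: d = Δt · v_P v_S / (v_P − v_S) = Δt · (6.92·3.47)/(6.92−3.47) ≈ 6.9601·Δt.
So d_ELK = 266.23, d_GSC = 48.37, d_ISA = 187.42 km.
Circle about each station: (x − 119.7)² + (y − 156.1)² = 266.23²; (x + 67.3)² + (y + 35.4)² = 48.37²; (x − 157.4)² + (y + 85.2)² = 187.42².
Subtracting pairs of circle equations eliminates x²+y² and gives linear equations (the radical axes):
-374.0 x − 383.0 y = 35625.91
75.4 x − 482.6 y = 29090.66
Solving the 2×2 system: x ≈ -28.9, y ≈ -64.8 km.
Check against ELK (with the unrounded x, y): √((x − 119.7)²+(y − 156.1)²) = 266.23 ≈ 266.23 km. ✓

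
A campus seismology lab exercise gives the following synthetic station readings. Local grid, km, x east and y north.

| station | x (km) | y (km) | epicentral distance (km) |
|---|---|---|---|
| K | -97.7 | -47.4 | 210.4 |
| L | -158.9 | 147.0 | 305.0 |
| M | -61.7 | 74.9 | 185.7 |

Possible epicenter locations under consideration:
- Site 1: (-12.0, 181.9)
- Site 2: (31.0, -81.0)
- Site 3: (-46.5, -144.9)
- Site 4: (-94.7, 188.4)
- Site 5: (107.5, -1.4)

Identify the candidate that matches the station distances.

For each candidate, compare |candidate − station| to the reported distance:
Site 1: residuals K 34.4, L 154.0, M 67.7 → max 154.0 km
Site 2: residuals K 77.4, L 8.3, M 4.3 → max 77.4 km
Site 3: residuals K 100.3, L 7.8, M 34.6 → max 100.3 km
Site 4: residuals K 25.4, L 228.6, M 67.5 → max 228.6 km
Site 5: residuals K 0.1, L 0.1, M 0.1 → max 0.1 km
Only Site 5 has all residuals ≈ 0.

Site 5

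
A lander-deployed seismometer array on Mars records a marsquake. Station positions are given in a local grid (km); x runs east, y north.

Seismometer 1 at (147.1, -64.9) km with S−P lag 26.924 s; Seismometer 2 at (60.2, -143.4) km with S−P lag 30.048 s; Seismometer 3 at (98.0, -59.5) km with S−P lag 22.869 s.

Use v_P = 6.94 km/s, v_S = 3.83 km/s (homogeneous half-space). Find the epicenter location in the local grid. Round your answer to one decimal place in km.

(-9.4, 103.8)

Distance from S−P lag: d = Δt · v_P v_S / (v_P − v_S) = Δt · (6.94·3.83)/(6.94−3.83) ≈ 8.5467·Δt.
So d_Seismometer 1 = 230.11, d_Seismometer 2 = 256.81, d_Seismometer 3 = 195.45 km.
Circle about each station: (x − 147.1)² + (y + 64.9)² = 230.11²; (x − 60.2)² + (y + 143.4)² = 256.81²; (x − 98.0)² + (y + 59.5)² = 195.45².
Subtracting the Seismometer 1 equation from the Seismometer 2 and Seismometer 3 equations removes the quadratic terms:
-173.8 x − 157.0 y = -14663.58
-98.2 x + 10.8 y = 2043.74
Solving the 2×2 system: x ≈ -9.4, y ≈ 103.8 km.
Check against Seismometer 1 (with the unrounded x, y): √((x − 147.1)²+(y + 64.9)²) = 230.11 ≈ 230.11 km. ✓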